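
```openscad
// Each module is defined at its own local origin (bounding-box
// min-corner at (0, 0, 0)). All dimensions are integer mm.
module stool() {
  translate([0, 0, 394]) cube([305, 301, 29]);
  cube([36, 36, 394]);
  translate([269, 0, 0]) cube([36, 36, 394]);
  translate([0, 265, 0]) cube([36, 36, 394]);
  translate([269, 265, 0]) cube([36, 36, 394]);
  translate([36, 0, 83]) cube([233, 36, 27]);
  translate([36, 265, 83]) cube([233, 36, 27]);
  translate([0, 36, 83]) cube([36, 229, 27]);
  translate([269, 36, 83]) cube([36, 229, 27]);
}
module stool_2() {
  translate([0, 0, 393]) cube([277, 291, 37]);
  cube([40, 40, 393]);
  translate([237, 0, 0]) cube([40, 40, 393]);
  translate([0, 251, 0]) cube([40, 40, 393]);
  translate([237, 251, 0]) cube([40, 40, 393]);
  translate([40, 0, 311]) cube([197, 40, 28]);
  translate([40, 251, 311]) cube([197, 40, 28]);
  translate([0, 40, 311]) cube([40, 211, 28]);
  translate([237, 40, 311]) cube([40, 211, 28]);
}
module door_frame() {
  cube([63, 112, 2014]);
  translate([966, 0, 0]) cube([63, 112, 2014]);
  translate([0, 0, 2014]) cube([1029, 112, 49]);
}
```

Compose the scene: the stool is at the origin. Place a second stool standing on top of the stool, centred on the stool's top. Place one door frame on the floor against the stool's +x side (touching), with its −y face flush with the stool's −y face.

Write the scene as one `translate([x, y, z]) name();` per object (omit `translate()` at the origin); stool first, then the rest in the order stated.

stool();
translate([14, 5, 423]) stool_2();
translate([305, 0, 0]) door_frame();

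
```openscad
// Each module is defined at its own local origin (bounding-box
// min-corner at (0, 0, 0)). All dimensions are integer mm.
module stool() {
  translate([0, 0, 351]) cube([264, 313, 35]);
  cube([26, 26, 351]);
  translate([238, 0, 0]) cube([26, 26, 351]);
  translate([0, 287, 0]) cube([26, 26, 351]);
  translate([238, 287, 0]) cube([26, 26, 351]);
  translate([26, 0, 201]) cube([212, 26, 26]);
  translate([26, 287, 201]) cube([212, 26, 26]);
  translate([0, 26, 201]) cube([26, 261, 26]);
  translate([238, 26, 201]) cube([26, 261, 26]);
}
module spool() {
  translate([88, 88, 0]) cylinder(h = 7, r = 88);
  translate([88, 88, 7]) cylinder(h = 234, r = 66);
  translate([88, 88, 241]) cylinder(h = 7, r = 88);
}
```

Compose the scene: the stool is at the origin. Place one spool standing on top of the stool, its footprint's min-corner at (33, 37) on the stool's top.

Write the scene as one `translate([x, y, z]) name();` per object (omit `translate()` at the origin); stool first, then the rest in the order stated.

stool();
translate([33, 37, 386]) spool();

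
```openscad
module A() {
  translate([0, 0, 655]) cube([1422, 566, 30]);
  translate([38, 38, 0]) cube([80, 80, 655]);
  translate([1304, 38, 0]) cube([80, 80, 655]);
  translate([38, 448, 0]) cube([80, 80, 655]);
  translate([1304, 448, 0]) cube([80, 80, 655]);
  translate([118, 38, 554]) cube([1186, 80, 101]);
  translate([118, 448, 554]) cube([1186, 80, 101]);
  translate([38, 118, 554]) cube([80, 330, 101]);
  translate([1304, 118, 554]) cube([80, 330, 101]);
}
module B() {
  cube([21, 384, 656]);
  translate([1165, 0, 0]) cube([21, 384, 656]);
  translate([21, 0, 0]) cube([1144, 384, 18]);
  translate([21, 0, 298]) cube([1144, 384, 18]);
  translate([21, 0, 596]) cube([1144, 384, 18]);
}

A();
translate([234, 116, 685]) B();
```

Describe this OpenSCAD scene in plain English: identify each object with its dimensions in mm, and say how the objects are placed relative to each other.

A is a rectangular dining table. The top is 1422×566×30 mm with its upper surface at z = 685 mm. It stands on four 80×80 mm square legs, each inset 38 mm from the nearest pair of top edges, running from the floor to the underside of the top. Four apron rails, 80 mm thick and 101 mm tall, run between adjacent legs with their top edges flush with the underside of the top and their outer faces flush with the legs' outer faces.

B is an open bookshelf. Two side panels, each 21 mm thick, 384 mm deep and 656 mm tall, stand 1186 mm apart (outside-to-outside). Between them sit 3 shelves, each 18 mm thick and 384 mm deep, spanning the full gap between the sides. The bottom shelf rests on the floor (its underside at z = 0) and the clear gap between one shelf's top and the next shelf's underside is 280 mm.

The bookshelf is on top of the table.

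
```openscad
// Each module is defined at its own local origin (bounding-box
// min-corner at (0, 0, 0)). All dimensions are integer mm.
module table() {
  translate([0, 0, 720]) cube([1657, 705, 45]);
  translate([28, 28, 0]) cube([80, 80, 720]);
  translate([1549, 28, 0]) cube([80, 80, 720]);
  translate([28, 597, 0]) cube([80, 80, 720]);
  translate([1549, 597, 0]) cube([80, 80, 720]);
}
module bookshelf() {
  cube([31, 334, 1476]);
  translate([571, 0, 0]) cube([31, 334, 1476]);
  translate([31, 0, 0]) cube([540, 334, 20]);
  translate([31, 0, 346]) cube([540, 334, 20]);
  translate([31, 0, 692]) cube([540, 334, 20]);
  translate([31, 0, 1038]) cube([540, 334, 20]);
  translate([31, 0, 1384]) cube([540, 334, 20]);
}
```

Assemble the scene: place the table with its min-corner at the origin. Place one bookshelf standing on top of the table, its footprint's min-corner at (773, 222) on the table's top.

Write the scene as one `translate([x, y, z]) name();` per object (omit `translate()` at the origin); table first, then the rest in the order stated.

table();
translate([773, 222, 765]) bookshelf();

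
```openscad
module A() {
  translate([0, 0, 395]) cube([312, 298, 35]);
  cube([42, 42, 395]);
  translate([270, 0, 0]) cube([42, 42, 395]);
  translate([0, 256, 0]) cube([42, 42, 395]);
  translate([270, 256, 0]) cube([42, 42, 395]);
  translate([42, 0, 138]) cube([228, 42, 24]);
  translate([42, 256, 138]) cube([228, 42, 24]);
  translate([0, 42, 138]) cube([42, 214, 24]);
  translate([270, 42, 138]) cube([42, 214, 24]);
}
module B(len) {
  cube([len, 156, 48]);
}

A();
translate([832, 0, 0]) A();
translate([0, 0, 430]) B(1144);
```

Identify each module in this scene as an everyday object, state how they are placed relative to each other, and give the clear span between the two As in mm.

Second stool starts at x = 832; first ends at x = 312; clear span = 832 − 312 = 520 mm.

A is a stool. B is a beam. A beam spans the tops of two stools. The clear span between the two stools is 520 mm.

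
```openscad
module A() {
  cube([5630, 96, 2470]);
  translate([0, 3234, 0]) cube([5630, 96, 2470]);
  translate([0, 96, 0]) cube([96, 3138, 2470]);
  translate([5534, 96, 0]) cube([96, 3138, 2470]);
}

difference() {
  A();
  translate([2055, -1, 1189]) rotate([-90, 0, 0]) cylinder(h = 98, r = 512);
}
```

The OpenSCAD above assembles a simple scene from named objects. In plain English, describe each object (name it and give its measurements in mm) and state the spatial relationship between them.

A is a box-shaped house frame (walls only): outside footprint 5630×3330 mm, wall height 2470 mm, wall thickness 96 mm. The two y-facing walls run the full x-width; the two x-facing walls fit between the inner faces of the y-facing walls.

The house frame has a circular hole of radius 512 mm through its front wall, centred at (x = 2055, z = 1189).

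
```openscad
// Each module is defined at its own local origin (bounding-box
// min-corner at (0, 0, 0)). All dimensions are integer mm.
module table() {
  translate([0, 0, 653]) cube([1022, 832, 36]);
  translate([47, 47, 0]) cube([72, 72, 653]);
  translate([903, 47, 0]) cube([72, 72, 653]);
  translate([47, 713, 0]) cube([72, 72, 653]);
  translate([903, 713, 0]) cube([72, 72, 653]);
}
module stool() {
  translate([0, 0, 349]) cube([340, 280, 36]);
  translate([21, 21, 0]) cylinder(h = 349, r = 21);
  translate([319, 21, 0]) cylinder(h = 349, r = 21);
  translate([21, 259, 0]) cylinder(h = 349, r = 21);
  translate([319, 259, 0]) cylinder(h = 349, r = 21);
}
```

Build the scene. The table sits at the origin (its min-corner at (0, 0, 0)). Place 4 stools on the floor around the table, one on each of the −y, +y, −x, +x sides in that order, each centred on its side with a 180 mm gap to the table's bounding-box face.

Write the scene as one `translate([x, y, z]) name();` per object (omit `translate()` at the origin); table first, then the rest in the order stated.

table();
translate([341, -460, 0]) stool();
translate([341, 1012, 0]) stool();
translate([-520, 276, 0]) stool();
translate([1202, 276, 0]) stool();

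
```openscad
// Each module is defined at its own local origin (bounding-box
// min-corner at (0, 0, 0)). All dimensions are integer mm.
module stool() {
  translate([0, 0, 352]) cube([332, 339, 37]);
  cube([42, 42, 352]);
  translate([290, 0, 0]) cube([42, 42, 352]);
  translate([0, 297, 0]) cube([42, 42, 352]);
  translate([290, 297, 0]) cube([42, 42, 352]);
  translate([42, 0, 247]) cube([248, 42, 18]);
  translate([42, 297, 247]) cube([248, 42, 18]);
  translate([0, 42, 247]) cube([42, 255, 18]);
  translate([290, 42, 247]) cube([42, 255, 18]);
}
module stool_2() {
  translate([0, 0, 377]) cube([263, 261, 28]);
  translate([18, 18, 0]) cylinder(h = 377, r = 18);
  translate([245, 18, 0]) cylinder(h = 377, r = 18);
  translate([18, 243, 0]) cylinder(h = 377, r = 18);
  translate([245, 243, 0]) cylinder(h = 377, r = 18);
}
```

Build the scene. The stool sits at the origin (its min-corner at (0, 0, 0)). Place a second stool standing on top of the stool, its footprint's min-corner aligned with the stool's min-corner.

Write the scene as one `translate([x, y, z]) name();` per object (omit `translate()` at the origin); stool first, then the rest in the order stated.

stool();
translate([0, 0, 389]) stool_2();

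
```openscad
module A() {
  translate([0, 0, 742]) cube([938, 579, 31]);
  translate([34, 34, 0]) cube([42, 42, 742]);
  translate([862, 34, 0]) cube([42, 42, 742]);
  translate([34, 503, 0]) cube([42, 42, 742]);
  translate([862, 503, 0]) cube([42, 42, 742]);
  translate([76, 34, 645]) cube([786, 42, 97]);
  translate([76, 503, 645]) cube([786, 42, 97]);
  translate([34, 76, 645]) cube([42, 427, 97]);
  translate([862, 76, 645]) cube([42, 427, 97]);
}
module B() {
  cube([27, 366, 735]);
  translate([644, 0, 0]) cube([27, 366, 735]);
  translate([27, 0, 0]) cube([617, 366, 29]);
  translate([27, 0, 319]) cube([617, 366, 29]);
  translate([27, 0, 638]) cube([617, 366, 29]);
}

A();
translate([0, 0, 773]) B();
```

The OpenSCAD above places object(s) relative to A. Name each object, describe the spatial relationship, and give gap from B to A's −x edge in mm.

A is a table. B is a bookshelf. The bookshelf is on top of the table. The gap from the bookshelf to the table's −x edge is 0 mm.

The bookshelf's min-x is at 0; the table's min-x is 0; gap = 0 mm.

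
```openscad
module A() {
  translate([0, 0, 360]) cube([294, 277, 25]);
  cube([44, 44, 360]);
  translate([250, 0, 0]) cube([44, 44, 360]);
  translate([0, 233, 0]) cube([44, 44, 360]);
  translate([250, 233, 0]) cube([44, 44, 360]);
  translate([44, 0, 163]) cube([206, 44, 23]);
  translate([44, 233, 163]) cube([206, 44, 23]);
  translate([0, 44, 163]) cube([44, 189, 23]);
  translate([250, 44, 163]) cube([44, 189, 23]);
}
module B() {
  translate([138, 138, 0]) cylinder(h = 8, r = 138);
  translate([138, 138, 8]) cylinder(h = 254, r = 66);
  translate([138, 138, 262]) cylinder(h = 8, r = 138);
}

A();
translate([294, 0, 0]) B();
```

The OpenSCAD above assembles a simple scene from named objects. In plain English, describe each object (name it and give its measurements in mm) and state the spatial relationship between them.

A is a four-legged stool. The seat is 294×277 mm, 25 mm thick, top at z = 385 mm. It stands on four square legs, each 44×44 mm in cross-section, from z = 0 to the seat underside, each flush with a corner of the seat. Four stretchers, 44 mm wide and 23 mm tall, connect adjacent legs with their undersides at z = 163 mm, each running between the inner faces of the legs it joins and aligned with the legs' outer faces on the other axis.

B is a spool: two coaxial disc flanges of radius 138 mm and thickness 8 mm, joined by a core cylinder of radius 66 mm and height 254 mm. The lower flange rests on z = 0 and the three cylinders share a vertical axis.

The spool is against the stool's +x side, with their −y faces flush.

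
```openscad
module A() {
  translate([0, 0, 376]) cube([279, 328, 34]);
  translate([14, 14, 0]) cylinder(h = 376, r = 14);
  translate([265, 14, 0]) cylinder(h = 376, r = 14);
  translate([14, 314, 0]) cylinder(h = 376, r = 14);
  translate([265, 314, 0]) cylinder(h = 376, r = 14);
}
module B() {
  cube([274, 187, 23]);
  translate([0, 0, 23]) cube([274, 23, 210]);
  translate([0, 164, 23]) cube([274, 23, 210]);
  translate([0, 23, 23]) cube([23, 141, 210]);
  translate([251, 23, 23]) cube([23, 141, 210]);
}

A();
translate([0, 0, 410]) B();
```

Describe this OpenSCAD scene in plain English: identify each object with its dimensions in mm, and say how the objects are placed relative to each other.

A is a four-legged stool. The seat is a 279×328×34 mm slab whose top surface is at z = 410 mm; four round legs, each 28 mm in diameter, run from the floor (z = 0) to the underside of the seat, each leg's axis is inset half a diameter from the nearest pair of seat edges (so the leg's bounding box is flush with the corner).

B is an open-topped rectangular box: outside dimensions 274×187×233 mm, with a uniform wall and base thickness of 23 mm. The base is a full 274×187 slab on the floor; four walls sit on top of the base. The front and back walls (the −y and +y sides) span the full width; the two side walls fit between them.

The open box is on top of the stool.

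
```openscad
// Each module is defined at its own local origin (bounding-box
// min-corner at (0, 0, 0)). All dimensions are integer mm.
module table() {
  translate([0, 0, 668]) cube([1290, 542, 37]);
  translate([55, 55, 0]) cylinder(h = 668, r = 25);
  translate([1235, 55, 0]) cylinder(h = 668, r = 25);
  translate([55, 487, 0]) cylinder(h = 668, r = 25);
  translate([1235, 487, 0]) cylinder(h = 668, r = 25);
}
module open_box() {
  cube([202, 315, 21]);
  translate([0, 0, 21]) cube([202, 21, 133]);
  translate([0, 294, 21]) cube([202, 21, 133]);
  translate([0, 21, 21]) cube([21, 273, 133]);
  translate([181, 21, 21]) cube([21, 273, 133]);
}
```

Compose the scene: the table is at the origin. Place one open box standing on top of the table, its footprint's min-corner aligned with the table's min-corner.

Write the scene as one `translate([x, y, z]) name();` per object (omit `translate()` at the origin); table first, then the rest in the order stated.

table();
translate([0, 0, 705]) open_box();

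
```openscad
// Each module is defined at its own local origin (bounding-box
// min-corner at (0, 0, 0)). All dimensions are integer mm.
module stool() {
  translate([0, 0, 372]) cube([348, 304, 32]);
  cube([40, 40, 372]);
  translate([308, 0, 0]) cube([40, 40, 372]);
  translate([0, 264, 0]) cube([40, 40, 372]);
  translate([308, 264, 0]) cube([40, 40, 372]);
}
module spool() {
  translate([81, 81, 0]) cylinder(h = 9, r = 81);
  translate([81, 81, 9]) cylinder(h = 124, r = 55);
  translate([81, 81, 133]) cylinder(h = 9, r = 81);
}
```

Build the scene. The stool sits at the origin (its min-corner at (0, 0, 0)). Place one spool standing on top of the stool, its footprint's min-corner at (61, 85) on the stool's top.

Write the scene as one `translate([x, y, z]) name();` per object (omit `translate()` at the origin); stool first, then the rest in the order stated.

stool();
translate([61, 85, 404]) spool();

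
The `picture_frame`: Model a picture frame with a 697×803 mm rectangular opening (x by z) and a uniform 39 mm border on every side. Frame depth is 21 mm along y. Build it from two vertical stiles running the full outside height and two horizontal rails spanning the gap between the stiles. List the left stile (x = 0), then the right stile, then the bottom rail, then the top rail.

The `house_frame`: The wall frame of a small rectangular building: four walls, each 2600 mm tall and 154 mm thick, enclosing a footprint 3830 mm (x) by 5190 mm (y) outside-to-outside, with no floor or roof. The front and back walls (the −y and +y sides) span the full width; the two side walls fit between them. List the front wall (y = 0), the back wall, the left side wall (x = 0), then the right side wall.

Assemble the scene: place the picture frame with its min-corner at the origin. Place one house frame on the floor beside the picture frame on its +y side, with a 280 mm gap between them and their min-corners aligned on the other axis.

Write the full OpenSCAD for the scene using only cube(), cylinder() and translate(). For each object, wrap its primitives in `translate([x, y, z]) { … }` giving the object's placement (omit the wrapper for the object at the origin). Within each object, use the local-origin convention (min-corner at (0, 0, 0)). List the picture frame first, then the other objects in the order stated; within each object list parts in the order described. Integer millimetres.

cube([39, 21, 881]);
translate([736, 0, 0]) cube([39, 21, 881]);
translate([39, 0, 0]) cube([697, 21, 39]);
translate([39, 0, 842]) cube([697, 21, 39]);
translate([0, 301, 0]) {
  cube([3830, 154, 2600]);
  translate([0, 5036, 0]) cube([3830, 154, 2600]);
  translate([0, 154, 0]) cube([154, 4882, 2600]);
  translate([3676, 154, 0]) cube([154, 4882, 2600]);
}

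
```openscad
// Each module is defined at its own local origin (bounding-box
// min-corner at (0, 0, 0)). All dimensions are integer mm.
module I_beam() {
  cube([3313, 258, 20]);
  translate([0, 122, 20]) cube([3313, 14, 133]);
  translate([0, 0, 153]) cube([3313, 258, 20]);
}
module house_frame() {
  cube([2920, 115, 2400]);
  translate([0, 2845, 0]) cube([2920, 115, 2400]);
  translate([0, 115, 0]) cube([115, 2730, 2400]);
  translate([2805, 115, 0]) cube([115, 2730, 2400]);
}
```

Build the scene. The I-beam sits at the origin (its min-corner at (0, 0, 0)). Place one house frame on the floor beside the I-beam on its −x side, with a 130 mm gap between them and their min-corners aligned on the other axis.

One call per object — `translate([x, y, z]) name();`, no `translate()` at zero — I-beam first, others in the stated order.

I_beam();
translate([-3050, 0, 0]) house_frame();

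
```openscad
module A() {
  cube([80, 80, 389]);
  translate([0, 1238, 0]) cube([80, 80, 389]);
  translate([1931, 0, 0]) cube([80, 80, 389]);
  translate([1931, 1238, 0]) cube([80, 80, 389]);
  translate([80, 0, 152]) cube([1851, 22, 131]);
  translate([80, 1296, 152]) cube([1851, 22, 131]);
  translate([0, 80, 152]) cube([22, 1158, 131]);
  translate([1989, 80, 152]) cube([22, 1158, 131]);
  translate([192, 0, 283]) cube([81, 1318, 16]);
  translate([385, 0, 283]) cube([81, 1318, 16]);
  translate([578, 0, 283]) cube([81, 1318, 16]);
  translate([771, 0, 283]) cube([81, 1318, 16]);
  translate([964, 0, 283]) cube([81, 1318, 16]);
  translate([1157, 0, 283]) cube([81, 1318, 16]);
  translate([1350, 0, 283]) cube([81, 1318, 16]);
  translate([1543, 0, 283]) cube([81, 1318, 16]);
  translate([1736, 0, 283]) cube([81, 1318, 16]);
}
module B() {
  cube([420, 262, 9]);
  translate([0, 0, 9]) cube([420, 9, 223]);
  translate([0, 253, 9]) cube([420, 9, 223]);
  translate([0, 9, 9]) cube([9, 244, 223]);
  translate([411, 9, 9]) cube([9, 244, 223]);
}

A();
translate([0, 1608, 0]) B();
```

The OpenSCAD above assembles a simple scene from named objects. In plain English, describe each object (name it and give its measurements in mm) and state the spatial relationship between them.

A is a bed frame 2011 mm long (x) by 1318 mm wide (y). Four 80×80 mm corner posts, 389 mm tall, at the corners of the footprint. Four rails of 22 mm thickness and 131 mm height run between adjacent posts with their undersides at z = 152 mm, their outer faces flush with the outside of the frame (the two x-running rails run between the posts' inner faces; the two y-running rails run between the posts' inner faces). 9 slats, each 81 mm wide (x) and 16 mm thick, lie across the top of the two x-running rails, running the full 1318 mm width of the frame in y; the slats are evenly spaced along x between the inner faces of the end posts with equal gaps (rounded down to the nearest mm) at the −x end and between each pair — any rounding remainder accumulates at the +x end.

B is an open-topped rectangular box: outside dimensions 420×262×232 mm, with a uniform wall and base thickness of 9 mm. The base is a full 420×262 slab on the floor; four walls sit on top of the base. The front and back walls (the −y and +y sides) span the full width; the two side walls fit between them.

The open box is on the floor beside the bed frame on its +y side.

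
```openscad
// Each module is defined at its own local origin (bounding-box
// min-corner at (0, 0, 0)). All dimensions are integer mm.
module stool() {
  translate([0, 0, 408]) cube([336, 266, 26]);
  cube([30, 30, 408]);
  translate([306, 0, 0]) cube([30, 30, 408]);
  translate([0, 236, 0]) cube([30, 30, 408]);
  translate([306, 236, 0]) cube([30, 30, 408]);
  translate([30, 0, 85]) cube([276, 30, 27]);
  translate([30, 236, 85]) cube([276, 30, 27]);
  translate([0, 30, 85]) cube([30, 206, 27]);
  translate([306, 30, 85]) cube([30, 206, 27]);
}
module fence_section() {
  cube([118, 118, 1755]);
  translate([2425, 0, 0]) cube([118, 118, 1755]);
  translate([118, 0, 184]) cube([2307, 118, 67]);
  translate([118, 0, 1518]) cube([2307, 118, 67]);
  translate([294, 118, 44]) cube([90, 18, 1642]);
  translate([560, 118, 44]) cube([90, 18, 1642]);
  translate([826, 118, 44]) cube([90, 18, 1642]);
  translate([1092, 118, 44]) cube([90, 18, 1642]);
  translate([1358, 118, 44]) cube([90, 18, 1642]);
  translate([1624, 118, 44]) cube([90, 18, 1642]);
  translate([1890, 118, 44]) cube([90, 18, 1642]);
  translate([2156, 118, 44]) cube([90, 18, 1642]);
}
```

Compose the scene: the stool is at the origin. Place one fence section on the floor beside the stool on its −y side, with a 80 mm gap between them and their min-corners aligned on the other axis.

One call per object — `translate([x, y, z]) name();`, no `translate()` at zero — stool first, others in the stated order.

stool();
translate([0, -216, 0]) fence_section();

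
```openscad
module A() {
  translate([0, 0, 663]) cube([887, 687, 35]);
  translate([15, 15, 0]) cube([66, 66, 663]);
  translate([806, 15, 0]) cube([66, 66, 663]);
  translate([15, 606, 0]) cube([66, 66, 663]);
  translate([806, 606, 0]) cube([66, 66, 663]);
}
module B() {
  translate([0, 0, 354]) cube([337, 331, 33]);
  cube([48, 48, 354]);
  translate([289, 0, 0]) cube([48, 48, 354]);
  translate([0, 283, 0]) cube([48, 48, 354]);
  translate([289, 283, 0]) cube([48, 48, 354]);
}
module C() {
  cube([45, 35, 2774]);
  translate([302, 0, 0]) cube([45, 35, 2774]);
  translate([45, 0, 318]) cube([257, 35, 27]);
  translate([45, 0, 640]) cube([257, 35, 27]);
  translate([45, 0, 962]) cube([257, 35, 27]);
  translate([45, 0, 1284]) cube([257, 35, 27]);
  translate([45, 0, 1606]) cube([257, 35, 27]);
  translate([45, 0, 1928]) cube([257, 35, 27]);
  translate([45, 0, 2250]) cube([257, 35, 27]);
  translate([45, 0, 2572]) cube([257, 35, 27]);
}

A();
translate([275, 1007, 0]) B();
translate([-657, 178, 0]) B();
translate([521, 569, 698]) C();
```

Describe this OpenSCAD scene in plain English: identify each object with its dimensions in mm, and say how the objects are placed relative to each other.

A is a table with a 887×687 mm rectangular top, 35 mm thick, top surface at z = 698 mm, supported by four 66×66 mm square legs, each inset 15 mm from the nearest pair of top edges, running from the floor.

B is a simple wooden stool: a rectangular seat 337 mm (x) by 331 mm (y), 33 mm thick, top face at z = 387 mm, on four square legs, each 48×48 mm in cross-section. The legs rest on z = 0, each flush with a corner of the seat.

C is a wooden ladder with two side rails of 45×35 mm section and 2774 mm height, set 347 mm apart overall. Between them run 8 rectangular rungs (35 mm deep, 27 mm thick), front faces flush with the rails' −y face. The bottom of the first rung is 318 mm above the floor and each subsequent rung is 322 mm higher than the one below.

Two stools sit around the table at the +y, −x sides. The ladder is on top of the table.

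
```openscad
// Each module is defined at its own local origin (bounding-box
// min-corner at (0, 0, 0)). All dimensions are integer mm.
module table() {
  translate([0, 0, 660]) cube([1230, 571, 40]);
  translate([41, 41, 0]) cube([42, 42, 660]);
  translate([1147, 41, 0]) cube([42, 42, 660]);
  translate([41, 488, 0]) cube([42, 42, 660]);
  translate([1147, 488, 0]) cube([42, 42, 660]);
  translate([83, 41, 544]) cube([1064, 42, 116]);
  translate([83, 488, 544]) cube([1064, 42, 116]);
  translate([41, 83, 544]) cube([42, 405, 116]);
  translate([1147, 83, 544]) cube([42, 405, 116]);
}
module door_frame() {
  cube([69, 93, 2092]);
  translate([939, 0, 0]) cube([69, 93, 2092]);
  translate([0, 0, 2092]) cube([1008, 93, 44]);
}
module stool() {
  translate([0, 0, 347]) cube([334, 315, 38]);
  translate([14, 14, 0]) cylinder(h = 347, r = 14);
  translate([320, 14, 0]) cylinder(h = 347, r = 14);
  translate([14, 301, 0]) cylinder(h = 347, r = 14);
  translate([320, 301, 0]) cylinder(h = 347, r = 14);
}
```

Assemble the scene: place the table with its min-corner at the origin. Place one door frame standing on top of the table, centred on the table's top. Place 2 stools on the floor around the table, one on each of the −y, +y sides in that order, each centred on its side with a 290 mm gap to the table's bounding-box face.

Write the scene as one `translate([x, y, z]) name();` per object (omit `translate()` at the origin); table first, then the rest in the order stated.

table();
translate([111, 239, 700]) door_frame();
translate([448, -605, 0]) stool();
translate([448, 861, 0]) stool();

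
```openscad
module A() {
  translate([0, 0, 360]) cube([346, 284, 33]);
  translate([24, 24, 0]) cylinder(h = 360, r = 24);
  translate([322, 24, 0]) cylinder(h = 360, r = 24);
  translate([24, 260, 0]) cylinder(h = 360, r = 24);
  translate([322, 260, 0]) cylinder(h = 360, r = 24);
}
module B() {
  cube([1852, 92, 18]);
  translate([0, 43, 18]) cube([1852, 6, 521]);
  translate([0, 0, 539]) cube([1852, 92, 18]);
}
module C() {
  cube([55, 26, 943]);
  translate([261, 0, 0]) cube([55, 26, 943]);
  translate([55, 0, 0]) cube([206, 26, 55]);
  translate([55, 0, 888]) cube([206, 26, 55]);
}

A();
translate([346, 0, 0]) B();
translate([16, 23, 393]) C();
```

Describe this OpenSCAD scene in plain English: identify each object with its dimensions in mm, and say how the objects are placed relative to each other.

A is a four-legged stool. The seat is 346×284 mm, 33 mm thick, top at z = 393 mm. It stands on four round legs, each 48 mm in diameter, from z = 0 to the seat underside, each leg's axis is inset half a diameter from the nearest pair of seat edges (so the leg's bounding box is flush with the corner).

B is an I-beam lying along x, 1852 mm long. Overall section height 557 mm. Two flanges 92 mm wide (y) and 18 mm thick, one on the floor and one at the top; a web 6 mm thick runs between them, centred on the flange width.

C is a rectangular picture frame lying in the x–z plane (depth along y). The opening is 206 mm wide (x) by 833 mm tall (z), surrounded by a border 55 mm wide on all four sides. The frame is 26 mm deep and is made of two full-height vertical stiles with two horizontal rails fitted between them.

The I-beam is against the stool's +x side, with their −y faces flush. The picture frame is on top of the stool.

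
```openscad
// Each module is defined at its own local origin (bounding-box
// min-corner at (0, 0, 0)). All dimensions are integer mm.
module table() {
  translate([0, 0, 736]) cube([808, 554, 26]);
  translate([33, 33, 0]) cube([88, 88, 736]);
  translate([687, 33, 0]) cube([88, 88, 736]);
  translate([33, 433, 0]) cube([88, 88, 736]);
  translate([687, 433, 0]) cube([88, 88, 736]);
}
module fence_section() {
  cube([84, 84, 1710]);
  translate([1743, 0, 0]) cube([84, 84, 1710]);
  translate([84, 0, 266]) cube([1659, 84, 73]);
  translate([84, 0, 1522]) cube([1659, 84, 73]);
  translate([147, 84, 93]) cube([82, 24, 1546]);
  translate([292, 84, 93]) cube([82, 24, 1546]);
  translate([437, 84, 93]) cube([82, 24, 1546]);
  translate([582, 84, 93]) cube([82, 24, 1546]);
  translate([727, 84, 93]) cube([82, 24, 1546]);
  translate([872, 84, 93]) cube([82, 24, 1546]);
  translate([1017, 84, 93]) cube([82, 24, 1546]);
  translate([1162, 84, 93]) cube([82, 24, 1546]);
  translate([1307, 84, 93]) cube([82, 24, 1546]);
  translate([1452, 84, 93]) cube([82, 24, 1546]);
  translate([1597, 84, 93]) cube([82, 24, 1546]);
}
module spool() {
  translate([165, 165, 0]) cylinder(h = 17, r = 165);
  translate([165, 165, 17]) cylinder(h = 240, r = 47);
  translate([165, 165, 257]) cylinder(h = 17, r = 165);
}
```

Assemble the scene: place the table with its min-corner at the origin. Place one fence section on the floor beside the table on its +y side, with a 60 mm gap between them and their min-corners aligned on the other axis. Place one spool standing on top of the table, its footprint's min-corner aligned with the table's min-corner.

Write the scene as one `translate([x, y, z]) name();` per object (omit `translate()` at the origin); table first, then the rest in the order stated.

table();
translate([0, 614, 0]) fence_section();
translate([0, 0, 762]) spool();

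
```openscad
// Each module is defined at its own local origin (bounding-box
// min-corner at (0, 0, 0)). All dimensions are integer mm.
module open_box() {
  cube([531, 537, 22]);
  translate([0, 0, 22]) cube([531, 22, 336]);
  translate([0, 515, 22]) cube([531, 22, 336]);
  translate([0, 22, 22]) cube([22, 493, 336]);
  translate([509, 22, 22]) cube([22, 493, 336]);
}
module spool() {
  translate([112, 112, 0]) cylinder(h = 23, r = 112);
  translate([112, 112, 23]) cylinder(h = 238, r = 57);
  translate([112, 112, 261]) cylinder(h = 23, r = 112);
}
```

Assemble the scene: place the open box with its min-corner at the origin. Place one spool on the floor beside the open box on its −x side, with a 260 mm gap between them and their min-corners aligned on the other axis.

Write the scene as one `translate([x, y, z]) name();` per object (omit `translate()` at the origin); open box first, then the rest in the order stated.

open_box();
translate([-484, 0, 0]) spool();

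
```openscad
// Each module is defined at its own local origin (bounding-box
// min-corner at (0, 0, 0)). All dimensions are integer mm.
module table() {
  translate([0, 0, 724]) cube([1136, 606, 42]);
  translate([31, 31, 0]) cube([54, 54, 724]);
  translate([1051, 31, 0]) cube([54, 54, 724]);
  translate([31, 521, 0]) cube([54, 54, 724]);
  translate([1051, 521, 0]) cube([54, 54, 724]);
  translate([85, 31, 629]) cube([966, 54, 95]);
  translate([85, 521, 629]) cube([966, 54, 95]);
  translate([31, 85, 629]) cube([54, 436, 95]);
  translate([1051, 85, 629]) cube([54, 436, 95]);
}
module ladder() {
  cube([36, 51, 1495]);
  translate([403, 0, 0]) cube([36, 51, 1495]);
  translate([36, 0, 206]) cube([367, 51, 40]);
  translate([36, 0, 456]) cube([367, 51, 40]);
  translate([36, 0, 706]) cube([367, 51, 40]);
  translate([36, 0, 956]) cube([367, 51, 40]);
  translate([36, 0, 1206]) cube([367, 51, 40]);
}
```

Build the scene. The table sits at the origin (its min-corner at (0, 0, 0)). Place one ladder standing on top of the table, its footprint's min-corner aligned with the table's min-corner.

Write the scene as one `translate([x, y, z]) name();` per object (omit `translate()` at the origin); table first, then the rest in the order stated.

table();
translate([0, 0, 766]) ladder();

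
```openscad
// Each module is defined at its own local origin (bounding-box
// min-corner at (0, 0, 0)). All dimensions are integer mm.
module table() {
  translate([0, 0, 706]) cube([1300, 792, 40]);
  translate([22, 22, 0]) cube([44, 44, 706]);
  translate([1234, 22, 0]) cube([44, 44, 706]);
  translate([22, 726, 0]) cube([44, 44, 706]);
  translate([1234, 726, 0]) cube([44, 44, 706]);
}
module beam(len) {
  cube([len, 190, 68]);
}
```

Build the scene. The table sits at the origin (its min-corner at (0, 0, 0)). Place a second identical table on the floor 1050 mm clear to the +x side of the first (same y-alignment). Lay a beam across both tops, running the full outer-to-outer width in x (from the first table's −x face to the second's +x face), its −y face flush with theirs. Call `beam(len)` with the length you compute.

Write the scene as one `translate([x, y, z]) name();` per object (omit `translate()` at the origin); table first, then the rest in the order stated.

table();
translate([2350, 0, 0]) table();
translate([0, 0, 746]) beam(3650);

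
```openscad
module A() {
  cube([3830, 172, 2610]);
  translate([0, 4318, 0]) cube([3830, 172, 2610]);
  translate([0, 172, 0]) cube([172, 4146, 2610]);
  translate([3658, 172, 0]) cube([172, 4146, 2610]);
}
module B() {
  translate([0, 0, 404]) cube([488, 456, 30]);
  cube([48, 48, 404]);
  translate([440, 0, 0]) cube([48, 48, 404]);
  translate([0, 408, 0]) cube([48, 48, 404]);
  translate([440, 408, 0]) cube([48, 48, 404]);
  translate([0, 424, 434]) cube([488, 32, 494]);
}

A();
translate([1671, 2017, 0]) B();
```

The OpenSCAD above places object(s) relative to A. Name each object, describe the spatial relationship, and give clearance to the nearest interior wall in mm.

Clearances: x = 1499, y = 1845; minimum 1499 mm.

A is a house frame. B is a chair. The chair sits inside the house frame, centred. The clearance to the nearest interior wall is 1499 mm.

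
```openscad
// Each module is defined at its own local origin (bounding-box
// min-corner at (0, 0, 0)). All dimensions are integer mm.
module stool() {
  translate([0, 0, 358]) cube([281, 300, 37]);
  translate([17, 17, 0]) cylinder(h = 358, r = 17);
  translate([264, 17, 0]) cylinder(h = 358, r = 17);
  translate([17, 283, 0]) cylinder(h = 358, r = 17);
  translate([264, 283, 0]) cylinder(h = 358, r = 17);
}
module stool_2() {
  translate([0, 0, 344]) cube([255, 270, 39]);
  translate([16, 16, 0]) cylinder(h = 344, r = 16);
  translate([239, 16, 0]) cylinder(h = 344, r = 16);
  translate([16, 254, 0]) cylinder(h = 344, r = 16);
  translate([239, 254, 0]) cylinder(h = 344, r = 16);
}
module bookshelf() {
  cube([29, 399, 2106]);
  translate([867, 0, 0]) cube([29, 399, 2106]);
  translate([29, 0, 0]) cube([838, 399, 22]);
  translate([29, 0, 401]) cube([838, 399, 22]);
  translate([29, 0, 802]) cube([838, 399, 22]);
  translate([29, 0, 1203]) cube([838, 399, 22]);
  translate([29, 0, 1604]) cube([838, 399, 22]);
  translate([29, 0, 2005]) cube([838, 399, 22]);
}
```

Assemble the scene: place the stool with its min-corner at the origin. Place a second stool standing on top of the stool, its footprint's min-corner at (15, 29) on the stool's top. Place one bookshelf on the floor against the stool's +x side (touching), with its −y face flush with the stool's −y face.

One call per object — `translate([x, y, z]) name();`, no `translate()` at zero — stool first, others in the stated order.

stool();
translate([15, 29, 395]) stool_2();
translate([281, 0, 0]) bookshelf();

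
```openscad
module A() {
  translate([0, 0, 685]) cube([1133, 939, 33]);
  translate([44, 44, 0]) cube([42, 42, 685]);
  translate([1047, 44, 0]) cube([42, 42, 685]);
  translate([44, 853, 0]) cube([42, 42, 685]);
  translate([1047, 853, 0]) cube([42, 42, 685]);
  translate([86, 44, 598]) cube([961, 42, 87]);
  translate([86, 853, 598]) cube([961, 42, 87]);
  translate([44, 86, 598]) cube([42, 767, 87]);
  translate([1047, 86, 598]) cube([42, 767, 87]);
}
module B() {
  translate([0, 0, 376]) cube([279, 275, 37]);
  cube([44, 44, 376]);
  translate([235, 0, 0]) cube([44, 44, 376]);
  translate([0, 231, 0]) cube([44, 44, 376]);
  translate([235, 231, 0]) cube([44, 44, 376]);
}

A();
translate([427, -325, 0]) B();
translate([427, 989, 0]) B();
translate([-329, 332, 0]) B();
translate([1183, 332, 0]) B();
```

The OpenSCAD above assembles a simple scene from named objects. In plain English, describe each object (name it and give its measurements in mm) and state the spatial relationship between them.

A is a table: top 1133 mm (x) × 939 mm (y), 33 mm thick, upper face at z = 718 mm, on four 42×42 mm square legs, each inset 44 mm from the nearest pair of top edges, running from z = 0 to the bottom of the top. Four apron rails, 42 mm thick and 87 mm tall, run between adjacent legs with their top edges flush with the underside of the top and their outer faces flush with the legs' outer faces.

B is a four-legged stool. The seat is 279×275 mm, 37 mm thick, top at z = 413 mm. It stands on four square legs, each 44×44 mm in cross-section, from z = 0 to the seat underside, each flush with a corner of the seat.

Four stools sit around the table at the −y, +y, −x, +x sides.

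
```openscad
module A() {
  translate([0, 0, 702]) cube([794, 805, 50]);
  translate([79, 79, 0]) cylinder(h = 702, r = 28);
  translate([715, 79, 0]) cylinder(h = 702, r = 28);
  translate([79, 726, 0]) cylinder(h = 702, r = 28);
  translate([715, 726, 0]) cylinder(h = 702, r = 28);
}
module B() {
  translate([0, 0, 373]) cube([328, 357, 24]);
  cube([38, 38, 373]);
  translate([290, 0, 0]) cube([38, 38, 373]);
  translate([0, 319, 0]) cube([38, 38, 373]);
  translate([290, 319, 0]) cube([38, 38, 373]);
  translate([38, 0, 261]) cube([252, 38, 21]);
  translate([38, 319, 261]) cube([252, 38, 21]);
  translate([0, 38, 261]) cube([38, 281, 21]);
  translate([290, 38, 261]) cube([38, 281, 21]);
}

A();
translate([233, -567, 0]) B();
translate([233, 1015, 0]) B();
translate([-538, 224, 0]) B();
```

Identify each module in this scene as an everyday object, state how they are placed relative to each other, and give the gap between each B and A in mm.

Each stool's nearest face is 210 mm from the table's bounding box.

A is a table. B is a stool. Three stools sit around the table at the −y, +y, −x sides. The gap between each stool and the table is 210 mm.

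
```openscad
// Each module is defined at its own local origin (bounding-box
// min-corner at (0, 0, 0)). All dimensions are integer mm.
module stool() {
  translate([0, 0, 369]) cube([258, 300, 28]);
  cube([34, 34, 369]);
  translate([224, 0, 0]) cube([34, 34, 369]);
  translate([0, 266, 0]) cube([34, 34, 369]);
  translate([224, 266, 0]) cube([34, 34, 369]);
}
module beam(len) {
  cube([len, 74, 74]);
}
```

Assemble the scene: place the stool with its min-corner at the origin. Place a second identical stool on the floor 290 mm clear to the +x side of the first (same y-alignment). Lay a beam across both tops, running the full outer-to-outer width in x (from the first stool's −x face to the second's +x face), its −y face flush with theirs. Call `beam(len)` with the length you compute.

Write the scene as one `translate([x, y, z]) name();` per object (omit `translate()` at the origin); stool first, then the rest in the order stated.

stool();
translate([548, 0, 0]) stool();
translate([0, 0, 397]) beam(806);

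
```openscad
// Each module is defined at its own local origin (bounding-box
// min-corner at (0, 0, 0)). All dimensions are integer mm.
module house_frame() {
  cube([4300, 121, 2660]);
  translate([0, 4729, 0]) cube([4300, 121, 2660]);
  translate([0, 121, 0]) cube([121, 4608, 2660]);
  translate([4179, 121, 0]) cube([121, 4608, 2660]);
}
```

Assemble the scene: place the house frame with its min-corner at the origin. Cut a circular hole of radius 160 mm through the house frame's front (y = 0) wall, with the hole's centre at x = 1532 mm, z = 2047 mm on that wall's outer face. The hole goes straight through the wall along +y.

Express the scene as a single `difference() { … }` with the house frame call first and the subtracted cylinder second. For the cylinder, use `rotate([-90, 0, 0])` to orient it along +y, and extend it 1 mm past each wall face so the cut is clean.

difference() {
  house_frame();
  translate([1532, -1, 2047]) rotate([-90, 0, 0]) cylinder(h = 123, r = 160);
}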